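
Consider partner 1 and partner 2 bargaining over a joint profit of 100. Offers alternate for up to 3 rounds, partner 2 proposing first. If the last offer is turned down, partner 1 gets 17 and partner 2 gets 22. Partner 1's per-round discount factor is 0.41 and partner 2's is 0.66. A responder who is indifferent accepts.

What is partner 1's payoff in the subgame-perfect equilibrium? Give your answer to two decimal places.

18.54

By backward induction:
Round 3 (partner 2 proposes): partner 1 gets 17 if talks fail, so partner 2 offers 17 and keeps 83.
Round 2 (partner 1 proposes): partner 2 can get 83 next round, worth 0.66 × 83 = 54.78 now. Partner 1 offers 54.78 and keeps 100 − 54.78 = 45.22.
Round 1 (partner 2 proposes): partner 1 can get 45.22 next round, worth 0.41 × 45.22 = 18.5402 now. Partner 2 offers 18.5402 and keeps 100 − 18.5402 = 81.4598.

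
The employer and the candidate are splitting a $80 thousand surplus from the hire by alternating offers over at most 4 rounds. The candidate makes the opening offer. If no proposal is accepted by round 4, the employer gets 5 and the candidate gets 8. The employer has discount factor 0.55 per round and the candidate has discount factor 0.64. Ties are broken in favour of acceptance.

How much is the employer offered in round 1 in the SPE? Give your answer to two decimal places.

29.78

Round 4 (the employer proposes): the candidate gets 8 if talks fail, so the employer offers 8 and keeps 72.
Round 3 (the candidate proposes): the employer can get 72 next round, worth 0.55 × 72 = 39.6 now; the candidate offers that and keeps 40.4.
Round 2 (the employer proposes): the candidate can get 40.4 next round, worth 0.64 × 40.4 = 25.856 now; the employer offers that and keeps 54.144.
Round 1 (the candidate proposes): the employer can get 54.144 next round, worth 0.55 × 54.144 = 29.7792 now; the candidate offers that and keeps 50.2208.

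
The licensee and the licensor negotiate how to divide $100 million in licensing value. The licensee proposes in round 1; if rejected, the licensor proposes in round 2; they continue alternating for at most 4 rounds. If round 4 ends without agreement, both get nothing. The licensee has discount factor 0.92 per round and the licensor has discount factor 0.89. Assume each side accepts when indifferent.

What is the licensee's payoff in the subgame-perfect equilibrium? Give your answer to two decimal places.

20.01

Round 4 (the licensor proposes): rejection yields 0 for the licensee; the licensor offers 0 and keeps 100.
Round 3 (the licensee proposes): the licensor can get 100 next round, worth 0.89 × 100 = 89 now; the licensee offers that and keeps 11.
Round 2 (the licensor proposes): the licensee can get 11 next round, worth 0.92 × 11 = 10.12 now. The licensor offers 10.12 and keeps 100 − 10.12 = 89.88.
Round 1 (the licensee proposes): the licensor can get 89.88 next round, worth 0.89 × 89.88 = 79.9932 now; the licensee offers that and keeps 20.0068.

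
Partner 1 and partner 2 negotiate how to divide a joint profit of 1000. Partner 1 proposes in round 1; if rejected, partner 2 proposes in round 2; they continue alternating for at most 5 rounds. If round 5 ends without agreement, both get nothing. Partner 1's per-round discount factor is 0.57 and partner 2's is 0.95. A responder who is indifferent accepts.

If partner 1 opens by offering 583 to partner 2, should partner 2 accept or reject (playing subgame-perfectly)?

Work out partner 2's continuation value if the offer is rejected.
Round 5 (partner 1 proposes): partner 2 will accept anything ≥ 0, so partner 1 offers 0 and keeps 1000.
Round 4 (partner 2 proposes): partner 1 can get 1000 next round, worth 0.57 × 1000 = 570 now. Partner 2 offers 570 and keeps 1000 − 570 = 430.
Round 3 (partner 1 proposes): partner 2 can get 430 next round, worth 0.95 × 430 = 408.5 now, so partner 1 offers 408.5, keeping 591.5.
Round 2 (partner 2 proposes): partner 1 can get 591.5 next round, worth 0.57 × 591.5 = 337.155 now, so partner 2 offers 337.155, keeping 662.845.
So by rejecting in round 1, partner 2 gets 662.845 next round, worth 0.95 × 662.845 = 629.70275 now.
Offer 583 < 629.70275, so partner 2 rejects.

Reject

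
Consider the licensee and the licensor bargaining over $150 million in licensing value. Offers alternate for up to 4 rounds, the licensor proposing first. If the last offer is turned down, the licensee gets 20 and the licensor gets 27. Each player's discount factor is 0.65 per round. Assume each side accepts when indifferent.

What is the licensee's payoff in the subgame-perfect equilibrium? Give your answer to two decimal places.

Round 4 (the licensee proposes): the licensor gets 27 if talks fail, so the licensee offers 27 and keeps 123.
Round 3 (the licensor proposes): the licensee can get 123 next round, worth 0.65 × 123 = 79.95 now, so the licensor offers 79.95, keeping 70.05.
Round 2 (the licensee proposes): the licensor can get 70.05 next round, worth 0.65 × 70.05 = 45.5325 now. The licensee offers 45.5325 and keeps 150 − 45.5325 = 104.4675.
Round 1 (the licensor proposes): the licensee can get 104.4675 next round, worth 0.65 × 104.4675 = 67.903875 now; the licensor offers that and keeps 82.096125.

67.90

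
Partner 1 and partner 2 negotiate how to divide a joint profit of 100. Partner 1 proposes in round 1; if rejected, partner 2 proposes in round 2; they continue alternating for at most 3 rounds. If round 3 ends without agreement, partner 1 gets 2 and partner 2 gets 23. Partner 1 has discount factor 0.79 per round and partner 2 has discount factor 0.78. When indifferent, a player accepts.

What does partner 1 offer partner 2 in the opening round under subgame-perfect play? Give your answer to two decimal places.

Work backward from the last round.
Round 3 (partner 1 proposes): partner 2 gets 23 if talks fail, so partner 1 offers 23 and keeps 77.
Round 2 (partner 2 proposes): partner 1 can get 77 next round, worth 0.79 × 77 = 60.83 now. Partner 2 offers 60.83 and keeps 100 − 60.83 = 39.17.
Round 1 (partner 1 proposes): partner 2 can get 39.17 next round, worth 0.78 × 39.17 = 30.5526 now. Partner 1 offers 30.5526 and keeps 100 − 30.5526 = 69.4474.

30.55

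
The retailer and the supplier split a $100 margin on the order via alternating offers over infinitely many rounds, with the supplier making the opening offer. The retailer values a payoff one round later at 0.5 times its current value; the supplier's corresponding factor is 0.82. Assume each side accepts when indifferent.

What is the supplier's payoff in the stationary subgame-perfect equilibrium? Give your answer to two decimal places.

84.75

Let x be the supplier's share when the supplier proposes and y be the retailer's share when the retailer proposes.
The retailer accepts iff offered ≥ 0.5·y, so x = 100 − 0.5y. Symmetrically y = 100 − 0.82x.
Substituting: x = 100 − 0.5(100 − 0.82x), giving x(1 − 0.82·0.5) = 100(1 − 0.5).
So x = 100 × 0.5 / 0.59 ≈ 84.7458, and the retailer receives 100 − x ≈ 15.2542.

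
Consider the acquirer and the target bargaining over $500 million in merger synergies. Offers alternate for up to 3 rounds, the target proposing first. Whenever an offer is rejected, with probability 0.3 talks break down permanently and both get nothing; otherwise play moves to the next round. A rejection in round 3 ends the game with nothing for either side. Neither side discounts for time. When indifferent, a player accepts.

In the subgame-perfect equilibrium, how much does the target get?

Round 3 (the target proposes): rejection yields 0 for the acquirer; the target offers 0 and keeps 500.
Round 2 (the acquirer proposes): rejecting gives the target an expected 0.7 × 500 = 350. The acquirer offers 350 and keeps 500 − 350 = 150.
Round 1 (the target proposes): rejecting gives the acquirer an expected 0.7 × 150 = 105. The target offers 105 and keeps 500 − 105 = 395.

395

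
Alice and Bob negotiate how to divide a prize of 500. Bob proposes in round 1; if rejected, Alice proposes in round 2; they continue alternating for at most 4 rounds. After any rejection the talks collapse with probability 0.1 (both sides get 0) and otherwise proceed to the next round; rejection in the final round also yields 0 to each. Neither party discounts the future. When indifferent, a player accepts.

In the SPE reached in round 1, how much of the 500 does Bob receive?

90.5

Round 4 (Alice proposes): Bob will accept anything ≥ 0, so Alice offers 0 and keeps 500.
Round 3 (Bob proposes): rejecting gives Alice an expected 0.9 × 500 = 450, so Bob offers 450, keeping 50.
Round 2 (Alice proposes): rejecting gives Bob an expected 0.9 × 50 = 45, so Alice offers 45, keeping 455.
Round 1 (Bob proposes): rejecting gives Alice an expected 0.9 × 455 = 409.5, so Bob offers 409.5, keeping 90.5.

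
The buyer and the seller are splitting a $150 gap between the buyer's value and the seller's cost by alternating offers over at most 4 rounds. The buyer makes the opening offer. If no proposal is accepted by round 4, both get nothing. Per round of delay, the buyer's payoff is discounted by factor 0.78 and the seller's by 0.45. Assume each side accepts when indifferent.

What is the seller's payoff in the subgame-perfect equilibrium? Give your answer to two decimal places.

Round 4 (the seller proposes): rejection yields 0 for the buyer; the seller offers 0 and keeps 150.
Round 3 (the buyer proposes): the seller can get 150 next round, worth 0.45 × 150 = 67.5 now; the buyer offers that and keeps 82.5.
Round 2 (the seller proposes): the buyer can get 82.5 next round, worth 0.78 × 82.5 = 64.35 now, so the seller offers 64.35, keeping 85.65.
Round 1 (the buyer proposes): the seller can get 85.65 next round, worth 0.45 × 85.65 = 38.5425 now. The buyer offers 38.5425 and keeps 150 − 38.5425 = 111.4575.

38.54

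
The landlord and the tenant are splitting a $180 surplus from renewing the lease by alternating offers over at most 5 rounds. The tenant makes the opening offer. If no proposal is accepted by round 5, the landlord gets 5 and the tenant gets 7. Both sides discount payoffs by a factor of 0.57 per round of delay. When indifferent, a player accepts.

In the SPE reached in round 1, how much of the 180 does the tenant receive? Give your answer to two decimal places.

By backward induction:
Round 5 (the tenant proposes): the landlord gets 5 if talks fail, so the tenant offers 5 and keeps 175.
Round 4 (the landlord proposes): the tenant can get 175 next round, worth 0.57 × 175 = 99.75 now. The landlord offers 99.75 and keeps 180 − 99.75 = 80.25.
Round 3 (the tenant proposes): the landlord can get 80.25 next round, worth 0.57 × 80.25 = 45.7425 now; the tenant offers that and keeps 134.2575.
Round 2 (the landlord proposes): the tenant can get 134.2575 next round, worth 0.57 × 134.2575 = 76.526775 now, so the landlord offers 76.526775, keeping 103.473225.
Round 1 (the tenant proposes): the landlord can get 103.473225 next round, worth 0.57 × 103.473225 = 58.97973825 now, so the tenant offers 58.97973825, keeping 121.02026175.

121.02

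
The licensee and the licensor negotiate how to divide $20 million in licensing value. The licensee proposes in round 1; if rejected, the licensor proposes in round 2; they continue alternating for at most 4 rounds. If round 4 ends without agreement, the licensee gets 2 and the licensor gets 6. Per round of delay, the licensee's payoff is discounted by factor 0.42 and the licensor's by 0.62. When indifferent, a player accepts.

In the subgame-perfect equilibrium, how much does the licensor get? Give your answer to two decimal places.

10.10

By backward induction:
Round 4 (the licensor proposes): the licensee gets 2 if talks fail, so the licensor offers 2 and keeps 18.
Round 3 (the licensee proposes): the licensor can get 18 next round, worth 0.62 × 18 = 11.16 now; the licensee offers that and keeps 8.84.
Round 2 (the licensor proposes): the licensee can get 8.84 next round, worth 0.42 × 8.84 = 3.7128 now; the licensor offers that and keeps 16.2872.
Round 1 (the licensee proposes): the licensor can get 16.2872 next round, worth 0.62 × 16.2872 = 10.098064 now, so the licensee offers 10.098064, keeping 9.901936.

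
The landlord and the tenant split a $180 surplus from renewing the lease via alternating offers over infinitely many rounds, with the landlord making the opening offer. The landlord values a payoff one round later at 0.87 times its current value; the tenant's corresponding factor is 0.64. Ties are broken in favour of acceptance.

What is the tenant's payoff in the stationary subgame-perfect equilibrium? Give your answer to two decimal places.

33.79

In a stationary SPE each proposer offers the other exactly their discounted continuation value.
If the landlord keeps x when proposing and the tenant keeps y when proposing, then x = 180 − 0.64y and y = 180 − 0.87x.
Solving: x = 180(1 − 0.64) / (1 − 0.87·0.64) = 64.8 / 0.4432 ≈ 146.2094.
The tenant gets 180 − 146.2094 ≈ 33.7906.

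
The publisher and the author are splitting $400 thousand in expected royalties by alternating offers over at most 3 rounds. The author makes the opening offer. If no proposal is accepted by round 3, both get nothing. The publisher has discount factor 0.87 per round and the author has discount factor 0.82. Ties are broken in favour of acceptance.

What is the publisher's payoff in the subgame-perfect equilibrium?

Round 3 (the author proposes): the publisher will accept anything ≥ 0, so the author offers 0 and keeps 400.
Round 2 (the publisher proposes): the author can get 400 next round, worth 0.82 × 400 = 328 now, so the publisher offers 328, keeping 72.
Round 1 (the author proposes): the publisher can get 72 next round, worth 0.87 × 72 = 62.64 now. The author offers 62.64 and keeps 400 − 62.64 = 337.36.

62.64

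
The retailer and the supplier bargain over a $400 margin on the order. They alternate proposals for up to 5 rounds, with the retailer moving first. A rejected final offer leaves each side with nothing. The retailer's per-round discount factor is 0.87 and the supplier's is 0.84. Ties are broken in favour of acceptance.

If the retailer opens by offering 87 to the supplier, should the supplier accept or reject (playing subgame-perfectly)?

Round 5 (the retailer proposes): the supplier will accept anything ≥ 0, so the retailer offers 0 and keeps 400.
Round 4 (the supplier proposes): the retailer can get 400 next round, worth 0.87 × 400 = 348 now, so the supplier offers 348, keeping 52.
Round 3 (the retailer proposes): the supplier can get 52 next round, worth 0.84 × 52 = 43.68 now, so the retailer offers 43.68, keeping 356.32.
Round 2 (the supplier proposes): the retailer can get 356.32 next round, worth 0.87 × 356.32 = 309.9984 now, so the supplier offers 309.9984, keeping 90.0016.
So by rejecting in round 1, the supplier gets 90.0016 next round, worth 0.84 × 90.0016 = 75.601344 now.
Offer 87 ≥ 75.601344, so the supplier accepts.

Accept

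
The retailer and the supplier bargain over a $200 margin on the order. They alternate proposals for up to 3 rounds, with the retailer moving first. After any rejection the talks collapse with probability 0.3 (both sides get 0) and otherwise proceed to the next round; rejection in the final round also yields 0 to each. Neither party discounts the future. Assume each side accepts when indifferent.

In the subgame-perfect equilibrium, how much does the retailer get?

158

By backward induction:
Round 3 (the retailer proposes): rejection yields 0 for the supplier; the retailer offers 0 and keeps 200.
Round 2 (the supplier proposes): rejecting gives the retailer an expected 0.7 × 200 = 140, so the supplier offers 140, keeping 60.
Round 1 (the retailer proposes): rejecting gives the supplier an expected 0.7 × 60 = 42; the retailer offers that and keeps 158.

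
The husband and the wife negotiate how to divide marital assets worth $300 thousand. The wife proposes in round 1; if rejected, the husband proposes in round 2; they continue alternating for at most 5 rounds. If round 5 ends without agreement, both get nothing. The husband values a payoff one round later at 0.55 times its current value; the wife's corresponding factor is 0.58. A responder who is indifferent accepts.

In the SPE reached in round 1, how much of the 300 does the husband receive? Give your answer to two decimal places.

Round 5 (the wife proposes): the husband will accept anything ≥ 0, so the wife offers 0 and keeps 300.
Round 4 (the husband proposes): the wife can get 300 next round, worth 0.58 × 300 = 174 now. The husband offers 174 and keeps 300 − 174 = 126.
Round 3 (the wife proposes): the husband can get 126 next round, worth 0.55 × 126 = 69.3 now; the wife offers that and keeps 230.7.
Round 2 (the husband proposes): the wife can get 230.7 next round, worth 0.58 × 230.7 = 133.806 now. The husband offers 133.806 and keeps 300 − 133.806 = 166.194.
Round 1 (the wife proposes): the husband can get 166.194 next round, worth 0.55 × 166.194 = 91.4067 now; the wife offers that and keeps 208.5933.

91.41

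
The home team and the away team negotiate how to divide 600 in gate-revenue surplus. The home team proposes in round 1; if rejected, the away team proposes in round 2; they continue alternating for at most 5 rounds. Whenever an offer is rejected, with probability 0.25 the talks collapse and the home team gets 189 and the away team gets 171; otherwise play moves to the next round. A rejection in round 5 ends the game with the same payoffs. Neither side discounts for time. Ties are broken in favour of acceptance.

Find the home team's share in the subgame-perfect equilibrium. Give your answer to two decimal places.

358.69

Round 5 (the home team proposes): the away team gets 171 if talks fail, so the home team offers 171 and keeps 429.
Round 4 (the away team proposes): rejecting gives the home team an expected 0.75 × 429 + 0.25 × 189 = 369. The away team offers 369 and keeps 600 − 369 = 231.
Round 3 (the home team proposes): rejecting gives the away team an expected 0.75 × 231 + 0.25 × 171 = 216. The home team offers 216 and keeps 600 − 216 = 384.
Round 2 (the away team proposes): rejecting gives the home team an expected 0.75 × 384 + 0.25 × 189 = 335.25; the away team offers that and keeps 264.75.
Round 1 (the home team proposes): rejecting gives the away team an expected 0.75 × 264.75 + 0.25 × 171 = 241.3125. The home team offers 241.3125 and keeps 600 − 241.3125 = 358.6875.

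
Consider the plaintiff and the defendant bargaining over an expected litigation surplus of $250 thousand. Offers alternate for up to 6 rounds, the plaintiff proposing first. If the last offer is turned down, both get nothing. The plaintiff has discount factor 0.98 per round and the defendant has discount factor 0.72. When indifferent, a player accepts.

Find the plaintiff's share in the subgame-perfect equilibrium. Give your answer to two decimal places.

By backward induction:
Round 6 (the defendant proposes): the plaintiff will accept anything ≥ 0, so the defendant offers 0 and keeps 250.
Round 5 (the plaintiff proposes): the defendant can get 250 next round, worth 0.72 × 250 = 180 now; the plaintiff offers that and keeps 70.
Round 4 (the defendant proposes): the plaintiff can get 70 next round, worth 0.98 × 70 = 68.6 now; the defendant offers that and keeps 181.4.
Round 3 (the plaintiff proposes): the defendant can get 181.4 next round, worth 0.72 × 181.4 = 130.608 now. The plaintiff offers 130.608 and keeps 250 − 130.608 = 119.392.
Round 2 (the defendant proposes): the plaintiff can get 119.392 next round, worth 0.98 × 119.392 = 117.00416 now; the defendant offers that and keeps 132.99584.
Round 1 (the plaintiff proposes): the defendant can get 132.99584 next round, worth 0.72 × 132.99584 = 95.7570048 now, so the plaintiff offers 95.7570048, keeping 154.2429952.

154.24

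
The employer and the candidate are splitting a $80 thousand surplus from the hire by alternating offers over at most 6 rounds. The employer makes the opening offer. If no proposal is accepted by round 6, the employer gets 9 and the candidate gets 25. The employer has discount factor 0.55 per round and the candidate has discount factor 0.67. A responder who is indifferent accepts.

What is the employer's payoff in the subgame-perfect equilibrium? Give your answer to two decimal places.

40.53

Round 6 (the candidate proposes): the employer gets 9 if talks fail, so the candidate offers 9 and keeps 71.
Round 5 (the employer proposes): the candidate can get 71 next round, worth 0.67 × 71 = 47.57 now. The employer offers 47.57 and keeps 80 − 47.57 = 32.43.
Round 4 (the candidate proposes): the employer can get 32.43 next round, worth 0.55 × 32.43 = 17.8365 now; the candidate offers that and keeps 62.1635.
Round 3 (the employer proposes): the candidate can get 62.1635 next round, worth 0.67 × 62.1635 = 41.649545 now. The employer offers 41.649545 and keeps 80 − 41.649545 = 38.350455.
Round 2 (the candidate proposes): the employer can get 38.350455 next round, worth 0.55 × 38.350455 = 21.09275025 now. The candidate offers 21.09275025 and keeps 80 − 21.09275025 = 58.90724975.
Round 1 (the employer proposes): the candidate can get 58.90724975 next round, worth 0.67 × 58.90724975 = 39.4678573325 now, so the employer offers 39.4678573325, keeping 40.5321426675.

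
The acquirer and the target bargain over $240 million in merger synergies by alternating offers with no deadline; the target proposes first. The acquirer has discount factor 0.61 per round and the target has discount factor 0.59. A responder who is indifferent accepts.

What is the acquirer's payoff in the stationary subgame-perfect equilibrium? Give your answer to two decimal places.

In a stationary SPE each proposer offers the other exactly their discounted continuation value.
If the target keeps x when proposing and the acquirer keeps y when proposing, then x = 240 − 0.61y and y = 240 − 0.59x.
Solving: x = 240(1 − 0.61) / (1 − 0.59·0.61) = 93.6 / 0.6401 ≈ 146.2272.
The acquirer gets 240 − 146.2272 ≈ 93.7728.

93.77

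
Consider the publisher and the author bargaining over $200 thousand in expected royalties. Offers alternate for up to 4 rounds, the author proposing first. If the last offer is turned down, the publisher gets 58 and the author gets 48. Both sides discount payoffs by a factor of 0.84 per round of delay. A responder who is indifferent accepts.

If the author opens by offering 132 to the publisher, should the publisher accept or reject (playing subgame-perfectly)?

Accept

Round 4 (the publisher proposes): the author gets 48 if talks fail, so the publisher offers 48 and keeps 152.
Round 3 (the author proposes): the publisher can get 152 next round, worth 0.84 × 152 = 127.68 now. The author offers 127.68 and keeps 200 − 127.68 = 72.32.
Round 2 (the publisher proposes): the author can get 72.32 next round, worth 0.84 × 72.32 = 60.7488 now, so the publisher offers 60.7488, keeping 139.2512.
So by rejecting in round 1, the publisher gets 139.2512 next round, worth 0.84 × 139.2512 = 116.971008 now.
Offer 132 ≥ 116.971008, so the publisher accepts.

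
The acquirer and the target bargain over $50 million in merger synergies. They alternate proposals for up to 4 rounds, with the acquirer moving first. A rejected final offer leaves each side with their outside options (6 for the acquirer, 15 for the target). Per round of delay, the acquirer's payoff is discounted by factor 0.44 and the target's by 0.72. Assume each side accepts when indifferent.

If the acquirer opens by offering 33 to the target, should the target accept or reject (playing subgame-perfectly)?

Accept

Round 4 (the target proposes): the acquirer gets 6 if talks fail, so the target offers 6 and keeps 44.
Round 3 (the acquirer proposes): the target can get 44 next round, worth 0.72 × 44 = 31.68 now; the acquirer offers that and keeps 18.32.
Round 2 (the target proposes): the acquirer can get 18.32 next round, worth 0.44 × 18.32 = 8.0608 now; the target offers that and keeps 41.9392.
So by rejecting in round 1, the target gets 41.9392 next round, worth 0.72 × 41.9392 = 30.196224 now.
Offer 33 ≥ 30.196224, so the target accepts.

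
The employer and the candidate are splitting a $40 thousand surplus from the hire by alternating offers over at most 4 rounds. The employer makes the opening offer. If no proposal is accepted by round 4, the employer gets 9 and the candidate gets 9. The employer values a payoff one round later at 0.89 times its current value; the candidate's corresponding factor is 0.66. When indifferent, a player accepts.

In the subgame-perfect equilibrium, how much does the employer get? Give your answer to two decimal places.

25.08

By backward induction:
Round 4 (the candidate proposes): the employer gets 9 if talks fail, so the candidate offers 9 and keeps 31.
Round 3 (the employer proposes): the candidate can get 31 next round, worth 0.66 × 31 = 20.46 now, so the employer offers 20.46, keeping 19.54.
Round 2 (the candidate proposes): the employer can get 19.54 next round, worth 0.89 × 19.54 = 17.3906 now; the candidate offers that and keeps 22.6094.
Round 1 (the employer proposes): the candidate can get 22.6094 next round, worth 0.66 × 22.6094 = 14.922204 now; the employer offers that and keeps 25.077796.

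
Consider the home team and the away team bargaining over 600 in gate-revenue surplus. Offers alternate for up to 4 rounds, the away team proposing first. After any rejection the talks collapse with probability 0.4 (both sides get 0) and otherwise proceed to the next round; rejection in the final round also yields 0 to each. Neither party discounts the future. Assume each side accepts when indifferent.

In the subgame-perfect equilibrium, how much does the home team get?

By backward induction:
Round 4 (the home team proposes): the away team will accept anything ≥ 0, so the home team offers 0 and keeps 600.
Round 3 (the away team proposes): rejecting gives the home team an expected 0.6 × 600 = 360; the away team offers that and keeps 240.
Round 2 (the home team proposes): rejecting gives the away team an expected 0.6 × 240 = 144; the home team offers that and keeps 456.
Round 1 (the away team proposes): rejecting gives the home team an expected 0.6 × 456 = 273.6; the away team offers that and keeps 326.4.

273.6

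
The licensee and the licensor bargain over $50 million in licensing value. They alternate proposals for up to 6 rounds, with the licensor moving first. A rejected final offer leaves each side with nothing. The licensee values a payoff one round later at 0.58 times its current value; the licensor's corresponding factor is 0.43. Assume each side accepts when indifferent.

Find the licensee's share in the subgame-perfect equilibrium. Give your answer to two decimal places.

22.46

Round 6 (the licensee proposes): the licensor will accept anything ≥ 0, so the licensee offers 0 and keeps 50.
Round 5 (the licensor proposes): the licensee can get 50 next round, worth 0.58 × 50 = 29 now. The licensor offers 29 and keeps 50 − 29 = 21.
Round 4 (the licensee proposes): the licensor can get 21 next round, worth 0.43 × 21 = 9.03 now. The licensee offers 9.03 and keeps 50 − 9.03 = 40.97.
Round 3 (the licensor proposes): the licensee can get 40.97 next round, worth 0.58 × 40.97 = 23.7626 now. The licensor offers 23.7626 and keeps 50 − 23.7626 = 26.2374.
Round 2 (the licensee proposes): the licensor can get 26.2374 next round, worth 0.43 × 26.2374 = 11.282082 now. The licensee offers 11.282082 and keeps 50 − 11.282082 = 38.717918.
Round 1 (the licensor proposes): the licensee can get 38.717918 next round, worth 0.58 × 38.717918 = 22.45639244 now; the licensor offers that and keeps 27.54360756.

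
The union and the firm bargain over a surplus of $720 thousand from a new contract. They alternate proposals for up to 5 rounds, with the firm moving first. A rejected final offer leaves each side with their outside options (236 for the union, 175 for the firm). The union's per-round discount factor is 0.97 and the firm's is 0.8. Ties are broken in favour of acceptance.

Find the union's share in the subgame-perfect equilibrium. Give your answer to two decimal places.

390.19

Solve by backward induction from round 5.
Round 5 (the firm proposes): the union gets 236 if talks fail, so the firm offers 236 and keeps 484.
Round 4 (the union proposes): the firm can get 484 next round, worth 0.8 × 484 = 387.2 now; the union offers that and keeps 332.8.
Round 3 (the firm proposes): the union can get 332.8 next round, worth 0.97 × 332.8 = 322.816 now. The firm offers 322.816 and keeps 720 − 322.816 = 397.184.
Round 2 (the union proposes): the firm can get 397.184 next round, worth 0.8 × 397.184 = 317.7472 now; the union offers that and keeps 402.2528.
Round 1 (the firm proposes): the union can get 402.2528 next round, worth 0.97 × 402.2528 = 390.185216 now; the firm offers that and keeps 329.814784.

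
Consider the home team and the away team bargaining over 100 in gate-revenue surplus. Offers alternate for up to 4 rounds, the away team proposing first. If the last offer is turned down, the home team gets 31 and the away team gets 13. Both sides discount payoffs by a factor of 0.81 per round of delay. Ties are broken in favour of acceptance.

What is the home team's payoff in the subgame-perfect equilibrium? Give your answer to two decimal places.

61.63

Round 4 (the home team proposes): the away team gets 13 if talks fail, so the home team offers 13 and keeps 87.
Round 3 (the away team proposes): the home team can get 87 next round, worth 0.81 × 87 = 70.47 now. The away team offers 70.47 and keeps 100 − 70.47 = 29.53.
Round 2 (the home team proposes): the away team can get 29.53 next round, worth 0.81 × 29.53 = 23.9193 now; the home team offers that and keeps 76.0807.
Round 1 (the away team proposes): the home team can get 76.0807 next round, worth 0.81 × 76.0807 = 61.625367 now; the away team offers that and keeps 38.374633.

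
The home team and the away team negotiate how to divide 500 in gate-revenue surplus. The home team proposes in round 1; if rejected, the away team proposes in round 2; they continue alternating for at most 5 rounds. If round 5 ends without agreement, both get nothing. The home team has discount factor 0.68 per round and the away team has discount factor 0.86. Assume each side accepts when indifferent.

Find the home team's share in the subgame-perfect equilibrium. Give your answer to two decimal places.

281.93

Solve by backward induction from round 5.
Round 5 (the home team proposes): the away team will accept anything ≥ 0, so the home team offers 0 and keeps 500.
Round 4 (the away team proposes): the home team can get 500 next round, worth 0.68 × 500 = 340 now. The away team offers 340 and keeps 500 − 340 = 160.
Round 3 (the home team proposes): the away team can get 160 next round, worth 0.86 × 160 = 137.6 now. The home team offers 137.6 and keeps 500 − 137.6 = 362.4.
Round 2 (the away team proposes): the home team can get 362.4 next round, worth 0.68 × 362.4 = 246.432 now; the away team offers that and keeps 253.568.
Round 1 (the home team proposes): the away team can get 253.568 next round, worth 0.86 × 253.568 = 218.06848 now; the home team offers that and keeps 281.93152.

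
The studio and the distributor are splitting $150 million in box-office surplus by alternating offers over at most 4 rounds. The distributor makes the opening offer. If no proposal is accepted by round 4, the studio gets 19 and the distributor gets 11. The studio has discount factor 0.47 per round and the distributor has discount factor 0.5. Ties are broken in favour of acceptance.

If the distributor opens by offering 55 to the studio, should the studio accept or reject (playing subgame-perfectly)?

Round 4 (the studio proposes): the distributor gets 11 if talks fail, so the studio offers 11 and keeps 139.
Round 3 (the distributor proposes): the studio can get 139 next round, worth 0.47 × 139 = 65.33 now, so the distributor offers 65.33, keeping 84.67.
Round 2 (the studio proposes): the distributor can get 84.67 next round, worth 0.5 × 84.67 = 42.335 now. The studio offers 42.335 and keeps 150 − 42.335 = 107.665.
So by rejecting in round 1, the studio gets 107.665 next round, worth 0.47 × 107.665 = 50.60255 now.
Offer 55 ≥ 50.60255, so the studio accepts.

Accept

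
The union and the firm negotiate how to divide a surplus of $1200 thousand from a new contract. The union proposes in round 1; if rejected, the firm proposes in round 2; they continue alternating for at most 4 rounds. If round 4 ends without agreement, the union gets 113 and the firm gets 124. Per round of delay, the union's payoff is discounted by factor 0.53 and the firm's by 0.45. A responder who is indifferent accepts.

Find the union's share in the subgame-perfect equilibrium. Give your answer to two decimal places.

829.54

Round 4 (the firm proposes): the union gets 113 if talks fail, so the firm offers 113 and keeps 1087.
Round 3 (the union proposes): the firm can get 1087 next round, worth 0.45 × 1087 = 489.15 now. The union offers 489.15 and keeps 1200 − 489.15 = 710.85.
Round 2 (the firm proposes): the union can get 710.85 next round, worth 0.53 × 710.85 = 376.7505 now. The firm offers 376.7505 and keeps 1200 − 376.7505 = 823.2495.
Round 1 (the union proposes): the firm can get 823.2495 next round, worth 0.45 × 823.2495 = 370.462275 now. The union offers 370.462275 and keeps 1200 − 370.462275 = 829.537725.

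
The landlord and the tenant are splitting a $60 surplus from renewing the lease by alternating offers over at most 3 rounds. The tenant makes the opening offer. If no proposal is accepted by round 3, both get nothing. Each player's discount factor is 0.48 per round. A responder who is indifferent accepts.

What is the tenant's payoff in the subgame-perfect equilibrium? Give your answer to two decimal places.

45.02

Round 3 (the tenant proposes): the landlord will accept anything ≥ 0, so the tenant offers 0 and keeps 60.
Round 2 (the landlord proposes): the tenant can get 60 next round, worth 0.48 × 60 = 28.8 now. The landlord offers 28.8 and keeps 60 − 28.8 = 31.2.
Round 1 (the tenant proposes): the landlord can get 31.2 next round, worth 0.48 × 31.2 = 14.976 now. The tenant offers 14.976 and keeps 60 − 14.976 = 45.024.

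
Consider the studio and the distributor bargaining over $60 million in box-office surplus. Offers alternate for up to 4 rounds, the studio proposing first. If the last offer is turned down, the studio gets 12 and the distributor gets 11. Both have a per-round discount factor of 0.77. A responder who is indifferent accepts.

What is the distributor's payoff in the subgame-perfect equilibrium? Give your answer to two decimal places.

Round 4 (the distributor proposes): the studio gets 12 if talks fail, so the distributor offers 12 and keeps 48.
Round 3 (the studio proposes): the distributor can get 48 next round, worth 0.77 × 48 = 36.96 now; the studio offers that and keeps 23.04.
Round 2 (the distributor proposes): the studio can get 23.04 next round, worth 0.77 × 23.04 = 17.7408 now. The distributor offers 17.7408 and keeps 60 − 17.7408 = 42.2592.
Round 1 (the studio proposes): the distributor can get 42.2592 next round, worth 0.77 × 42.2592 = 32.539584 now; the studio offers that and keeps 27.460416.

32.54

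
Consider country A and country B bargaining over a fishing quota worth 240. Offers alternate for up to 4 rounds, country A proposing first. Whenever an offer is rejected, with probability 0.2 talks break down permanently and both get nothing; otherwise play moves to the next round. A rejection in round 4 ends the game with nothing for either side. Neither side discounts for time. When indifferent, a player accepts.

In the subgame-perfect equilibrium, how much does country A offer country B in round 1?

161.28

Round 4 (country B proposes): country A will accept anything ≥ 0, so country B offers 0 and keeps 240.
Round 3 (country A proposes): rejecting gives country B an expected 0.8 × 240 = 192; country A offers that and keeps 48.
Round 2 (country B proposes): rejecting gives country A an expected 0.8 × 48 = 38.4; country B offers that and keeps 201.6.
Round 1 (country A proposes): rejecting gives country B an expected 0.8 × 201.6 = 161.28, so country A offers 161.28, keeping 78.72.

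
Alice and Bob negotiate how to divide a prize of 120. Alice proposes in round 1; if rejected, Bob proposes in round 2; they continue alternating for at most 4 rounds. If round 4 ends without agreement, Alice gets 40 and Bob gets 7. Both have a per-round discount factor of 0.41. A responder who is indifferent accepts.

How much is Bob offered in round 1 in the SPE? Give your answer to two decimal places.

34.54

Round 4 (Bob proposes): Alice gets 40 if talks fail, so Bob offers 40 and keeps 80.
Round 3 (Alice proposes): Bob can get 80 next round, worth 0.41 × 80 = 32.8 now. Alice offers 32.8 and keeps 120 − 32.8 = 87.2.
Round 2 (Bob proposes): Alice can get 87.2 next round, worth 0.41 × 87.2 = 35.752 now, so Bob offers 35.752, keeping 84.248.
Round 1 (Alice proposes): Bob can get 84.248 next round, worth 0.41 × 84.248 = 34.54168 now, so Alice offers 34.54168, keeping 85.45832.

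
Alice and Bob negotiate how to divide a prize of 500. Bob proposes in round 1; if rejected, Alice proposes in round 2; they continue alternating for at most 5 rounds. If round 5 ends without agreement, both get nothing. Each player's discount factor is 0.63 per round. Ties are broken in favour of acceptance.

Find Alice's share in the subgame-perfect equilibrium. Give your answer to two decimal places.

162.81

By backward induction:
Round 5 (Bob proposes): Alice will accept anything ≥ 0, so Bob offers 0 and keeps 500.
Round 4 (Alice proposes): Bob can get 500 next round, worth 0.63 × 500 = 315 now, so Alice offers 315, keeping 185.
Round 3 (Bob proposes): Alice can get 185 next round, worth 0.63 × 185 = 116.55 now; Bob offers that and keeps 383.45.
Round 2 (Alice proposes): Bob can get 383.45 next round, worth 0.63 × 383.45 = 241.5735 now, so Alice offers 241.5735, keeping 258.4265.
Round 1 (Bob proposes): Alice can get 258.4265 next round, worth 0.63 × 258.4265 = 162.808695 now; Bob offers that and keeps 337.191305.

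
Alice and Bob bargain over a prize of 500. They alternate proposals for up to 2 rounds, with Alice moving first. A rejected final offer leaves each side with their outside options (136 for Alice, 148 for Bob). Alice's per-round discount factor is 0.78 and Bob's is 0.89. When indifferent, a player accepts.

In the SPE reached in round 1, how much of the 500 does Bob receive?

323.96

Round 2 (Bob proposes): Alice gets 136 if talks fail, so Bob offers 136 and keeps 364.
Round 1 (Alice proposes): Bob can get 364 next round, worth 0.89 × 364 = 323.96 now. Alice offers 323.96 and keeps 500 − 323.96 = 176.04.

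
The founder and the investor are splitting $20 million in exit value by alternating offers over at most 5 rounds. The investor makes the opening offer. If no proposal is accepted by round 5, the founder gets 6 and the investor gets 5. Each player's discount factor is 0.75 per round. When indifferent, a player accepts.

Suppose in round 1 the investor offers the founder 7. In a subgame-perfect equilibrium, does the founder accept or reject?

Reject

Work out the founder's continuation value if the offer is rejected.
Round 5 (the investor proposes): the founder gets 6 if talks fail, so the investor offers 6 and keeps 14.
Round 4 (the founder proposes): the investor can get 14 next round, worth 0.75 × 14 = 10.5 now; the founder offers that and keeps 9.5.
Round 3 (the investor proposes): the founder can get 9.5 next round, worth 0.75 × 9.5 = 7.125 now; the investor offers that and keeps 12.875.
Round 2 (the founder proposes): the investor can get 12.875 next round, worth 0.75 × 12.875 = 9.65625 now; the founder offers that and keeps 10.34375.
So by rejecting in round 1, the founder gets 10.34375 next round, worth 0.75 × 10.34375 = 7.7578125 now.
Offer 7 < 7.7578125, so the founder rejects.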